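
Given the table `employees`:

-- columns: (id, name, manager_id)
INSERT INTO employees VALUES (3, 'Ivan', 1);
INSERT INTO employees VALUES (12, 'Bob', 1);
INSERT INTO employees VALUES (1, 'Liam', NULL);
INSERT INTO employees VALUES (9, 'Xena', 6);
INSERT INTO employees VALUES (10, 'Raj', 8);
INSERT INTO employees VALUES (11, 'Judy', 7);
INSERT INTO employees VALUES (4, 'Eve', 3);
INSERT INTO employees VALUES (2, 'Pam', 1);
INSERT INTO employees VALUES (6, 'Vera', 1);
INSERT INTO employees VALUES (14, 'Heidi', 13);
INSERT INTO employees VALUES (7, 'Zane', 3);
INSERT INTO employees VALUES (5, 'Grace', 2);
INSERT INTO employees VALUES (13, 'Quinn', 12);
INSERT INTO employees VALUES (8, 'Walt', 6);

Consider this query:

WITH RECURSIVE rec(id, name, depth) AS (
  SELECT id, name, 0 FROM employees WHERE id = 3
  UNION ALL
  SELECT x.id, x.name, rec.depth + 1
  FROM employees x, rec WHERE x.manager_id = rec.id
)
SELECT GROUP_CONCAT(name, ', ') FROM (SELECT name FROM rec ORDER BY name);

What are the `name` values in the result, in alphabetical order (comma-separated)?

Base: id=3 (Ivan) at depth 0.
Iteration 1: rows with manager_id in {3} -> Eve (id 4, depth 1), Zane (id 7, depth 1).
Iteration 2: rows with manager_id in {4,7} -> Judy (id 11, depth 2).
Iteration 3: no rows with manager_id in {11}; recursion stops.

Eve, Ivan, Judy, Zane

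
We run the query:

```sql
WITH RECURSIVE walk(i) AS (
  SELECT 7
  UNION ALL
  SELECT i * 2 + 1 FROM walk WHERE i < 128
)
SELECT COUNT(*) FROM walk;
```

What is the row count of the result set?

Base: i=7.
Iteration 1: 7 < 128 holds -> i = 7 * 2 + 1 = 15.
Iteration 2: 15 < 128 holds -> i = 15 * 2 + 1 = 31.
Iteration 3: 31 < 128 holds -> i = 31 * 2 + 1 = 63.
Iteration 4: 63 < 128 holds -> i = 63 * 2 + 1 = 127.
Iteration 5: 127 < 128 holds -> i = 127 * 2 + 1 = 255.
Iteration 6: 255 < 128 fails; recursion stops.
Total rows emitted: 6.

6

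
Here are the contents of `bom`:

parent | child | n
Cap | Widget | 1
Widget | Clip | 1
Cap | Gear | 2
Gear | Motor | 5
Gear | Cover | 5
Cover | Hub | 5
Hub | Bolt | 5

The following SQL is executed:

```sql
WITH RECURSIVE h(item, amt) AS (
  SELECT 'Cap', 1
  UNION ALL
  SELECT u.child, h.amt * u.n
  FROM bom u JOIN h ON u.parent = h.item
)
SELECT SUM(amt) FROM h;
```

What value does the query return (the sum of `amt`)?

325

Base: (Cap, amt=1).
Iteration 1: components of {Cap} -> Gear = 1*2 = 2, Widget = 1*1 = 1.
Iteration 2: components of {Gear,Widget} -> Clip = 1*1 = 1, Cover = 2*5 = 10, Motor = 2*5 = 10.
Iteration 3: components of {Clip,Cover,Motor} -> Hub = 10*5 = 50.
Iteration 4: components of {Hub} -> Bolt = 50*5 = 250.
Iteration 5: no further components; recursion stops.
SUM(amt) = 1 + 1 + 2 + 1 + 10 + 10 + 50 + 250 = 325.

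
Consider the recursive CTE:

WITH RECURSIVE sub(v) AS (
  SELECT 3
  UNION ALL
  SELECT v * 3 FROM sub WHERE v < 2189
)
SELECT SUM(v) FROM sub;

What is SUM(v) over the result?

9840

Base: v=3.
Iteration 1: 3 < 2189 holds -> v = 3 * 3 = 9.
Iteration 2: 9 < 2189 holds -> v = 9 * 3 = 27.
Iteration 3: 27 < 2189 holds -> v = 27 * 3 = 81.
Iteration 4: 81 < 2189 holds -> v = 81 * 3 = 243.
Iteration 5: 243 < 2189 holds -> v = 243 * 3 = 729.
Iteration 6: 729 < 2189 holds -> v = 729 * 3 = 2187.
Iteration 7: 2187 < 2189 holds -> v = 2187 * 3 = 6561.
Iteration 8: 6561 < 2189 fails; recursion stops.
SUM(v) = 3 + 9 + 27 + 81 + 243 + 729 + 2187 + 6561 = 9840.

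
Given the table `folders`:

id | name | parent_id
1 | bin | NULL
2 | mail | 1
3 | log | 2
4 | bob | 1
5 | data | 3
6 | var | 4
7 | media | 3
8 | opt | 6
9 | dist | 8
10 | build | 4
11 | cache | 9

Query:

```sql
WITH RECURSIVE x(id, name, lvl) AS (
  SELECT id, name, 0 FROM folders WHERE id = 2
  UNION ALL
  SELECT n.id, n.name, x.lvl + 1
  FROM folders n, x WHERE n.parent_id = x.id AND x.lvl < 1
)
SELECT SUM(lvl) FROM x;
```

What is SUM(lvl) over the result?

Base: id=2 (mail) at lvl 0.
Iteration 1: rows with parent_id in {2} -> log (id 3, lvl 1).
Iteration 2: lvl < 1 fails for all current rows; recursion stops.
SUM(lvl) = 0 + 1 = 1.

1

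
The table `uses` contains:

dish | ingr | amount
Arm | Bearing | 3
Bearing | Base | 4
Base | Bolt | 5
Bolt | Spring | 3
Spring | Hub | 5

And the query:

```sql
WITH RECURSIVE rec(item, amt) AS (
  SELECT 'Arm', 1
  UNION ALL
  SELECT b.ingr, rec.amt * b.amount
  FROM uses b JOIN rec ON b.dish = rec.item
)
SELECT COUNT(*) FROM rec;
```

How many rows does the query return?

Base: (Arm, amt=1).
Iteration 1: components of {Arm} -> Bearing = 1*3 = 3.
Iteration 2: components of {Bearing} -> Base = 3*4 = 12.
Iteration 3: components of {Base} -> Bolt = 12*5 = 60.
Iteration 4: components of {Bolt} -> Spring = 60*3 = 180.
Iteration 5: components of {Spring} -> Hub = 180*5 = 900.
Iteration 6: no further components; recursion stops.
Total rows emitted: 6.

6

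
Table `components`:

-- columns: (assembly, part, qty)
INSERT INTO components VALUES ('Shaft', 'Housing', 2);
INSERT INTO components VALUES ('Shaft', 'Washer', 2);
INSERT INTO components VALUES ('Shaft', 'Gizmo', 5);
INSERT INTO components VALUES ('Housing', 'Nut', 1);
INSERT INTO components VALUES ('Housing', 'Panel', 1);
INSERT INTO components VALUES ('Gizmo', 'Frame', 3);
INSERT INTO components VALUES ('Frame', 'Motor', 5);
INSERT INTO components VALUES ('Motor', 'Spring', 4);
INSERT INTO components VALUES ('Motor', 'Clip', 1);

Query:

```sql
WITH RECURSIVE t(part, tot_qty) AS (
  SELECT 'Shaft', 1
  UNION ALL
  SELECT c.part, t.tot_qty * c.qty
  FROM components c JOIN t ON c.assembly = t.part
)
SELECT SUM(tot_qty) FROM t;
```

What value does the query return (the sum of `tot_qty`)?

479

Base: (Shaft, tot_qty=1).
Iteration 1: components of {Shaft} -> Gizmo = 1*5 = 5, Housing = 1*2 = 2, Washer = 1*2 = 2.
Iteration 2: components of {Gizmo,Housing,Washer} -> Frame = 5*3 = 15, Nut = 2*1 = 2, Panel = 2*1 = 2.
Iteration 3: components of {Frame,Nut,Panel} -> Motor = 15*5 = 75.
Iteration 4: components of {Motor} -> Clip = 75*1 = 75, Spring = 75*4 = 300.
Iteration 5: no further components; recursion stops.
SUM(tot_qty) = 1 + 2 + 2 + 5 + 2 + 2 + 15 + 75 + 300 + 75 = 479.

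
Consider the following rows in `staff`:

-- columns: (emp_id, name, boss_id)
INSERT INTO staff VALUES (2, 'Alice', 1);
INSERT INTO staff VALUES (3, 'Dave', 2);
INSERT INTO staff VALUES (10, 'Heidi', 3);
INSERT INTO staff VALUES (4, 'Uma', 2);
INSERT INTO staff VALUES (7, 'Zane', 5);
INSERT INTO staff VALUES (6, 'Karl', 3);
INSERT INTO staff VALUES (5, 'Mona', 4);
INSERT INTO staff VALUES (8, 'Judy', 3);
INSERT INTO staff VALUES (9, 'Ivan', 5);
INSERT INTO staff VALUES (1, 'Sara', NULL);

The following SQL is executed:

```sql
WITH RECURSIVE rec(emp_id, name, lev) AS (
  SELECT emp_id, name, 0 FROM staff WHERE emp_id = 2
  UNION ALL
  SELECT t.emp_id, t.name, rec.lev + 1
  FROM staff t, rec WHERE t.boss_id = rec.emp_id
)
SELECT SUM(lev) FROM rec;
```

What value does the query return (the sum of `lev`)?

16

Base: emp_id=2 (Alice) at lev 0.
Iteration 1: rows with boss_id in {2} -> Dave (id 3, lev 1), Uma (id 4, lev 1).
Iteration 2: rows with boss_id in {3,4} -> Mona (id 5, lev 2), Karl (id 6, lev 2), Judy (id 8, lev 2), Heidi (id 10, lev 2).
Iteration 3: rows with boss_id in {5,6,8,10} -> Zane (id 7, lev 3), Ivan (id 9, lev 3).
Iteration 4: no rows with boss_id in {7,9}; recursion stops.
SUM(lev) = 0 + 1 + 1 + 2 + 2 + 2 + 2 + 3 + 3 = 16.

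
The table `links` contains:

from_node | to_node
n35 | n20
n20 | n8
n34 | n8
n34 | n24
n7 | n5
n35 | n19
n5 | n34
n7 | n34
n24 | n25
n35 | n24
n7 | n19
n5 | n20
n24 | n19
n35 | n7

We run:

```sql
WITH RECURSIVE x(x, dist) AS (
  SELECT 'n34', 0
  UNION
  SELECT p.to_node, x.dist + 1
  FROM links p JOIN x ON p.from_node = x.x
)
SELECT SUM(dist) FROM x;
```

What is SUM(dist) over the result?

6

Base: (n34, dist=0).
Iteration 1: edges from {n34} -> (n24, dist=1), (n8, dist=1).
Iteration 2: edges from {n24,n8} -> (n19, dist=2), (n25, dist=2).
Iteration 3: no outgoing edges from {n19,n25}; recursion stops.
SUM(dist) = 0 + 1 + 1 + 2 + 2 = 6.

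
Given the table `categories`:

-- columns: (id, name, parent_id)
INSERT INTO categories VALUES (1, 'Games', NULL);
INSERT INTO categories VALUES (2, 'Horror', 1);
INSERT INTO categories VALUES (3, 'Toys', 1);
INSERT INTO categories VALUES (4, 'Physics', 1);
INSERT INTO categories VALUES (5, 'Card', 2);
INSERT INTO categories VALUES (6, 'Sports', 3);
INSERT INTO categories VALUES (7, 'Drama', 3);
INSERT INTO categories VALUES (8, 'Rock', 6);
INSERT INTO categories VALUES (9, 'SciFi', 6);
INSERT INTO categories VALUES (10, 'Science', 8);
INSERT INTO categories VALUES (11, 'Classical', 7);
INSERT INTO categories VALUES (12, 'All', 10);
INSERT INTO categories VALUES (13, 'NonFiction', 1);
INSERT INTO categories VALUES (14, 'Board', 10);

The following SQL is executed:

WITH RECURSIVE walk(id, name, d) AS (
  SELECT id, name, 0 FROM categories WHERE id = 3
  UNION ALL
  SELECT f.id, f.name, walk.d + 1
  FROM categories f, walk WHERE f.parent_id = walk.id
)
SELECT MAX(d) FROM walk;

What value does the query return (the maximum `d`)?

4

Base: id=3 (Toys) at d 0.
Iteration 1: rows with parent_id in {3} -> Sports (id 6, d 1), Drama (id 7, d 1).
Iteration 2: rows with parent_id in {6,7} -> Rock (id 8, d 2), SciFi (id 9, d 2), Classical (id 11, d 2).
Iteration 3: rows with parent_id in {8,9,11} -> Science (id 10, d 3).
Iteration 4: rows with parent_id in {10} -> All (id 12, d 4), Board (id 14, d 4).
Iteration 5: no rows with parent_id in {12,14}; recursion stops.
d values: 0, 1, 1, 2, 2, 2, 3, 4, 4; the maximum is 4.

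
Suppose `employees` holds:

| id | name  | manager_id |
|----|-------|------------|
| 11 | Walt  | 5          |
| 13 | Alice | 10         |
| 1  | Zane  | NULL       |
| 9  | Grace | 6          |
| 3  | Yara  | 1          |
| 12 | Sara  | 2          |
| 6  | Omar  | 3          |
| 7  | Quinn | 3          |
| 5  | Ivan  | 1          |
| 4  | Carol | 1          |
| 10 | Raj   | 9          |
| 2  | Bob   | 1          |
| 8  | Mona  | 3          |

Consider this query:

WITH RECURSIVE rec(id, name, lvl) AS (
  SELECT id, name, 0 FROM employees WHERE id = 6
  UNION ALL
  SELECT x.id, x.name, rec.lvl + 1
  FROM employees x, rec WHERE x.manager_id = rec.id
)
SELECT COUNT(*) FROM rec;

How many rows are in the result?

Base: id=6 (Omar) at lvl 0.
Iteration 1: rows with manager_id in {6} -> Grace (id 9, lvl 1).
Iteration 2: rows with manager_id in {9} -> Raj (id 10, lvl 2).
Iteration 3: rows with manager_id in {10} -> Alice (id 13, lvl 3).
Iteration 4: no rows with manager_id in {13}; recursion stops.
Total rows emitted: 4.

4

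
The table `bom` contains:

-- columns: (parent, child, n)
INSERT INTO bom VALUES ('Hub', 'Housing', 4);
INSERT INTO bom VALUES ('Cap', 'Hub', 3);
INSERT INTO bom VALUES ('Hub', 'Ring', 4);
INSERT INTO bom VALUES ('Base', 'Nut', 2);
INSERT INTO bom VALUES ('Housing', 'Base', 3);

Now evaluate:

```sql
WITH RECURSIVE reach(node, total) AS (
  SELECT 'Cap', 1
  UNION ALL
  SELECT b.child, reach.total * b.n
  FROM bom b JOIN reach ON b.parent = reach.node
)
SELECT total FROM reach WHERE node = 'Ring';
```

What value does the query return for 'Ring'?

Base: (Cap, total=1).
Iteration 1: components of {Cap} -> Hub = 1*3 = 3.
Iteration 2: components of {Hub} -> Housing = 3*4 = 12, Ring = 3*4 = 12.
Iteration 3: components of {Housing,Ring} -> Base = 12*3 = 36.
Iteration 4: components of {Base} -> Nut = 36*2 = 72.
Iteration 5: no further components; recursion stops.

12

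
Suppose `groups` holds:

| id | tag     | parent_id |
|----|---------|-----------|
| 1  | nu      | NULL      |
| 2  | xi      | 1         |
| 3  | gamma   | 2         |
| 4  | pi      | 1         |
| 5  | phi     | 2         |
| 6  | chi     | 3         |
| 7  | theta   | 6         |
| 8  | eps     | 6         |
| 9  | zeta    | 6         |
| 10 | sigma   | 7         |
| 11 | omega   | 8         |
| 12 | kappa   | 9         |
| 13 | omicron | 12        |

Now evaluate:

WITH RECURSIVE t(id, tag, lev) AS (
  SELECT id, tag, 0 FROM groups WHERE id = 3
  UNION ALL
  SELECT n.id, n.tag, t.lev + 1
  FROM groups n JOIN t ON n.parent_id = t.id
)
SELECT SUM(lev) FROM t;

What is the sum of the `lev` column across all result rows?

Base: id=3 (gamma) at lev 0.
Iteration 1: rows with parent_id in {3} -> chi (id 6, lev 1).
Iteration 2: rows with parent_id in {6} -> theta (id 7, lev 2), eps (id 8, lev 2), zeta (id 9, lev 2).
Iteration 3: rows with parent_id in {7,8,9} -> sigma (id 10, lev 3), omega (id 11, lev 3), kappa (id 12, lev 3).
Iteration 4: rows with parent_id in {10,11,12} -> omicron (id 13, lev 4).
Iteration 5: no rows with parent_id in {13}; recursion stops.
SUM(lev) = 0 + 1 + 2 + 2 + 2 + 3 + 3 + 3 + 4 = 20.

20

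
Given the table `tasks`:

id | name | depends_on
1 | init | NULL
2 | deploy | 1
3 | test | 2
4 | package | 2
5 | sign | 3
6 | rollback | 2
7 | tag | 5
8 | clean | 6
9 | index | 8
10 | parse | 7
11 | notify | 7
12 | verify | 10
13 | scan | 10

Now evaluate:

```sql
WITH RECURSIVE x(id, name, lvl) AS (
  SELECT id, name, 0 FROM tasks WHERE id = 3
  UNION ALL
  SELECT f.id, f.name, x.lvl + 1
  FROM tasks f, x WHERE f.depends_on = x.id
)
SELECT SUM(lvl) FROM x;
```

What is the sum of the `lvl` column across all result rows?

Base: id=3 (test) at lvl 0.
Iteration 1: rows with depends_on in {3} -> sign (id 5, lvl 1).
Iteration 2: rows with depends_on in {5} -> tag (id 7, lvl 2).
Iteration 3: rows with depends_on in {7} -> parse (id 10, lvl 3), notify (id 11, lvl 3).
Iteration 4: rows with depends_on in {10,11} -> verify (id 12, lvl 4), scan (id 13, lvl 4).
Iteration 5: no rows with depends_on in {12,13}; recursion stops.
SUM(lvl) = 0 + 1 + 2 + 3 + 3 + 4 + 4 = 17.

17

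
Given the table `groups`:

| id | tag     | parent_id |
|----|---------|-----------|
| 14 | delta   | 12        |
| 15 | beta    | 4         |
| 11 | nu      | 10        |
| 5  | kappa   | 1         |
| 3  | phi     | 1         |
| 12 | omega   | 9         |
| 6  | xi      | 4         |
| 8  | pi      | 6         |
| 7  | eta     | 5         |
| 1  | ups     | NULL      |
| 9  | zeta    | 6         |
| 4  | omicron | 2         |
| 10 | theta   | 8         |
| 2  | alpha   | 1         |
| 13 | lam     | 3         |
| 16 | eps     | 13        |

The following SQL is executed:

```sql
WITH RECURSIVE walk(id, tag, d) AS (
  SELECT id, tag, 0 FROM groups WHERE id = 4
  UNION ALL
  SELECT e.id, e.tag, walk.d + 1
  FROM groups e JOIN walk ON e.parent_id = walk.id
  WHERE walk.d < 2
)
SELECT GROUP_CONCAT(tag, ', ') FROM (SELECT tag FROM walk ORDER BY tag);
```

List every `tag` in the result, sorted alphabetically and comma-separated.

Base: id=4 (omicron) at d 0.
Iteration 1: rows with parent_id in {4} -> xi (id 6, d 1), beta (id 15, d 1).
Iteration 2: rows with parent_id in {6,15} -> pi (id 8, d 2), zeta (id 9, d 2).
Iteration 3: d < 2 fails for all current rows; recursion stops.

beta, omicron, pi, xi, zeta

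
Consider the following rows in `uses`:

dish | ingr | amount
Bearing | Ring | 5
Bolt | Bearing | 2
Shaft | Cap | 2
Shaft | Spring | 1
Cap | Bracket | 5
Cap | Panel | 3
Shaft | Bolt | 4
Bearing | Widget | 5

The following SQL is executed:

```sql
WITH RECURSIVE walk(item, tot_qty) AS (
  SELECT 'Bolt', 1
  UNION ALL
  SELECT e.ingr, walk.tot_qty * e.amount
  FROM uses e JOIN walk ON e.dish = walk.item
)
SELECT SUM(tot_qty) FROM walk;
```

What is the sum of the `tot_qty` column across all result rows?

Base: (Bolt, tot_qty=1).
Iteration 1: components of {Bolt} -> Bearing = 1*2 = 2.
Iteration 2: components of {Bearing} -> Ring = 2*5 = 10, Widget = 2*5 = 10.
Iteration 3: no further components; recursion stops.
SUM(tot_qty) = 1 + 2 + 10 + 10 = 23.

23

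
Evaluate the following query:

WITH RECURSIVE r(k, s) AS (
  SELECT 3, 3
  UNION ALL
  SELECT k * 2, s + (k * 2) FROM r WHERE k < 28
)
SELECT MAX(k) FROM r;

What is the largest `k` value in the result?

48

Base: k=3, s=3.
Iteration 1: 3 < 28 holds -> k = 3 * 2 = 6, s = 3 + 6 = 9.
Iteration 2: 6 < 28 holds -> k = 6 * 2 = 12, s = 9 + 12 = 21.
Iteration 3: 12 < 28 holds -> k = 12 * 2 = 24, s = 21 + 24 = 45.
Iteration 4: 24 < 28 holds -> k = 24 * 2 = 48, s = 45 + 48 = 93.
Iteration 5: 48 < 28 fails; recursion stops.
k values: 3, 6, 12, 24, 48; the maximum is 48.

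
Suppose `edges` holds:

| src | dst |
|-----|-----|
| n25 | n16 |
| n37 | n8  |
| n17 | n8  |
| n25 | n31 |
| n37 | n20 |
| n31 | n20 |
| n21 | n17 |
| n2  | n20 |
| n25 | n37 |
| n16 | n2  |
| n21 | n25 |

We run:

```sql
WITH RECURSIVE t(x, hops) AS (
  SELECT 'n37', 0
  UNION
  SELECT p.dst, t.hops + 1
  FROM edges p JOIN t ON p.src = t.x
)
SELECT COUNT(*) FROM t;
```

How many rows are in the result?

Base: (n37, hops=0).
Iteration 1: edges from {n37} -> (n20, hops=1), (n8, hops=1).
Iteration 2: no outgoing edges from {n20,n8}; recursion stops.
Total rows emitted: 3.

3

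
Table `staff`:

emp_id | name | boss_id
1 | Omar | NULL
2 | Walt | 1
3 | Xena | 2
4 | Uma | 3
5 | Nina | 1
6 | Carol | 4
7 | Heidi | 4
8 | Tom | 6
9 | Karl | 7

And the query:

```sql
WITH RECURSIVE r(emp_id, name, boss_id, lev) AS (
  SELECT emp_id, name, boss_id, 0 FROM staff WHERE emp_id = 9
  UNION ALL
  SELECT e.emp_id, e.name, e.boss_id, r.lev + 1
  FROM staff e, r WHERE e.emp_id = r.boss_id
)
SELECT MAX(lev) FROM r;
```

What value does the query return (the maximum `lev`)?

Base: emp_id=9 (Karl), boss_id=7, lev 0.
Iteration 1: join on emp_id=7 -> Heidi (id 7, boss_id=4, lev 1).
Iteration 2: join on emp_id=4 -> Uma (id 4, boss_id=3, lev 2).
Iteration 3: join on emp_id=3 -> Xena (id 3, boss_id=2, lev 3).
Iteration 4: join on emp_id=2 -> Walt (id 2, boss_id=1, lev 4).
Iteration 5: join on emp_id=1 -> Omar (id 1, boss_id=NULL, lev 5).
Iteration 6: boss_id is NULL; no match; recursion stops.
lev values: 0, 1, 2, 3, 4, 5; the maximum is 5.

5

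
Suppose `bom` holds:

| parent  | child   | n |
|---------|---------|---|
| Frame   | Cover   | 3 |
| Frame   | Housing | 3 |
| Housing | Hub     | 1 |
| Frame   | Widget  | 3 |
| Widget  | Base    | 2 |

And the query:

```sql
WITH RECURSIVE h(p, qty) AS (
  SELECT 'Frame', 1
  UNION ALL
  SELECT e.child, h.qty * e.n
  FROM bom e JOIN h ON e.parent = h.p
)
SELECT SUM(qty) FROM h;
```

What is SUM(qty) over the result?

19

Base: (Frame, qty=1).
Iteration 1: components of {Frame} -> Cover = 1*3 = 3, Housing = 1*3 = 3, Widget = 1*3 = 3.
Iteration 2: components of {Cover,Housing,Widget} -> Base = 3*2 = 6, Hub = 3*1 = 3.
Iteration 3: no further components; recursion stops.
SUM(qty) = 1 + 3 + 3 + 3 + 3 + 6 = 19.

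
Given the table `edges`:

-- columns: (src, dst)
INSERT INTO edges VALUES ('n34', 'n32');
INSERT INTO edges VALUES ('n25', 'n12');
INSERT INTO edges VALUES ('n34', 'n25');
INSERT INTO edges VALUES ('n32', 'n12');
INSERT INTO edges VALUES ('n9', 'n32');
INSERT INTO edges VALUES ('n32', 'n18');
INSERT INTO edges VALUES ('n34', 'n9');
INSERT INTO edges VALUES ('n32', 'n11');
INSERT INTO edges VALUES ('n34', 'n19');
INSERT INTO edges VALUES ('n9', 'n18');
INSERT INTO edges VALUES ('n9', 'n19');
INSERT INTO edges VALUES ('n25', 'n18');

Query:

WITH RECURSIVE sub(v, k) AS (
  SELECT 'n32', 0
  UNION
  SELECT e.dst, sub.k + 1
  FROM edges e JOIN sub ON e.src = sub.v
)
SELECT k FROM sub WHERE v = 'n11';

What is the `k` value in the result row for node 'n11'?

Base: (n32, k=0).
Iteration 1: edges from {n32} -> (n11, k=1), (n12, k=1), (n18, k=1).
Iteration 2: no outgoing edges from {n11,n12,n18}; recursion stops.

1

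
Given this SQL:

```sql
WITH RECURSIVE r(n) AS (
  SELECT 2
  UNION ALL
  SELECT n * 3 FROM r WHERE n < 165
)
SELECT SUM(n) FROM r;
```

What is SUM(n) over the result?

728

Base: n=2.
Iteration 1: 2 < 165 holds -> n = 2 * 3 = 6.
Iteration 2: 6 < 165 holds -> n = 6 * 3 = 18.
Iteration 3: 18 < 165 holds -> n = 18 * 3 = 54.
Iteration 4: 54 < 165 holds -> n = 54 * 3 = 162.
Iteration 5: 162 < 165 holds -> n = 162 * 3 = 486.
Iteration 6: 486 < 165 fails; recursion stops.
SUM(n) = 2 + 6 + 18 + 54 + 162 + 486 = 728.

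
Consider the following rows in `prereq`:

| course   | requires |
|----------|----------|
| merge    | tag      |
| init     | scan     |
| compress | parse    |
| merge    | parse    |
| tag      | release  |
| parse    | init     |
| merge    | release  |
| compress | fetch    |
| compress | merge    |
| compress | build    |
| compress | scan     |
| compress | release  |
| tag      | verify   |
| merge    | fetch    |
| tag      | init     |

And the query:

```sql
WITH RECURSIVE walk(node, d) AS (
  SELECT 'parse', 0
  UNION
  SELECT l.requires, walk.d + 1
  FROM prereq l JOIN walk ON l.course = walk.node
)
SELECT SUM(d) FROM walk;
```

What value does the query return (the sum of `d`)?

Base: (parse, d=0).
Iteration 1: edges from {parse} -> (init, d=1).
Iteration 2: edges from {init} -> (scan, d=2).
Iteration 3: no outgoing edges from {scan}; recursion stops.
SUM(d) = 0 + 1 + 2 = 3.

3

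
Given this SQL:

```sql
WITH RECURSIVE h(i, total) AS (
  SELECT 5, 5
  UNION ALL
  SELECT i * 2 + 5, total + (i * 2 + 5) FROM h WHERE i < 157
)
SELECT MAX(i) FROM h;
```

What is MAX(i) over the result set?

315

Base: i=5, total=5.
Iteration 1: 5 < 157 holds -> i = 5 * 2 + 5 = 15, total = 5 + 15 = 20.
Iteration 2: 15 < 157 holds -> i = 15 * 2 + 5 = 35, total = 20 + 35 = 55.
Iteration 3: 35 < 157 holds -> i = 35 * 2 + 5 = 75, total = 55 + 75 = 130.
Iteration 4: 75 < 157 holds -> i = 75 * 2 + 5 = 155, total = 130 + 155 = 285.
Iteration 5: 155 < 157 holds -> i = 155 * 2 + 5 = 315, total = 285 + 315 = 600.
Iteration 6: 315 < 157 fails; recursion stops.
i values: 5, 15, 35, 75, 155, 315; the maximum is 315.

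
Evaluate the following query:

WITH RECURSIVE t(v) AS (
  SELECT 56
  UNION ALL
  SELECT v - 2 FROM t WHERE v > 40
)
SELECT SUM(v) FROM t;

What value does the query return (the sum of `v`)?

432

Base: v=56.
Iteration 1: 56 > 40 holds -> v = 56 - 2 = 54.
Iteration 2: 54 > 40 holds -> v = 54 - 2 = 52.
Iteration 3: 52 > 40 holds -> v = 52 - 2 = 50.
Iteration 4: 50 > 40 holds -> v = 50 - 2 = 48.
Iteration 5: 48 > 40 holds -> v = 48 - 2 = 46.
Iteration 6: 46 > 40 holds -> v = 46 - 2 = 44.
Iteration 7: 44 > 40 holds -> v = 44 - 2 = 42.
Iteration 8: 42 > 40 holds -> v = 42 - 2 = 40.
Iteration 9: 40 > 40 fails; recursion stops.
SUM(v) = 56 + 54 + 52 + 50 + 48 + 46 + 44 + 42 + 40 = 432.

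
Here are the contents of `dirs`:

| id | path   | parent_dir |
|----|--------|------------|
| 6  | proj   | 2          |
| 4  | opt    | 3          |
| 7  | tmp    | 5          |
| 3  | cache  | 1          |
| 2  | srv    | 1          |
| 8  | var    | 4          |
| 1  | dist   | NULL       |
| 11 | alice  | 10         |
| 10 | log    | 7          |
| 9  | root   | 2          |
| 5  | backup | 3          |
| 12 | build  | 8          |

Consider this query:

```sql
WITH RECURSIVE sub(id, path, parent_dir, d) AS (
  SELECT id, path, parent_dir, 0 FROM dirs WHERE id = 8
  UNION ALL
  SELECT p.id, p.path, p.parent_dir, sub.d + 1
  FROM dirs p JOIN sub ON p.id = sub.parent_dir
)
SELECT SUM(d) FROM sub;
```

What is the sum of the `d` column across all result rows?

Base: id=8 (var), parent_dir=4, d 0.
Iteration 1: join on id=4 -> opt (id 4, parent_dir=3, d 1).
Iteration 2: join on id=3 -> cache (id 3, parent_dir=1, d 2).
Iteration 3: join on id=1 -> dist (id 1, parent_dir=NULL, d 3).
Iteration 4: parent_dir is NULL; no match; recursion stops.
SUM(d) = 0 + 1 + 2 + 3 = 6.

6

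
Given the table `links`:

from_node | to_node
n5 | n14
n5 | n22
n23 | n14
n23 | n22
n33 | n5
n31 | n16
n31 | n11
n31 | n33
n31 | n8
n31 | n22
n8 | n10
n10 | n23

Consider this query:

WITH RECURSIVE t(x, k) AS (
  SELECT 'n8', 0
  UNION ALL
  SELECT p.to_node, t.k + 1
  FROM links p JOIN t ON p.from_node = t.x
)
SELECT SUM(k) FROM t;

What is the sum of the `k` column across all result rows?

9

Base: (n8, k=0).
Iteration 1: edges from {n8} -> (n10, k=1).
Iteration 2: edges from {n10} -> (n23, k=2).
Iteration 3: edges from {n23} -> (n14, k=3), (n22, k=3).
Iteration 4: no outgoing edges from {n14,n22}; recursion stops.
SUM(k) = 0 + 1 + 2 + 3 + 3 = 9.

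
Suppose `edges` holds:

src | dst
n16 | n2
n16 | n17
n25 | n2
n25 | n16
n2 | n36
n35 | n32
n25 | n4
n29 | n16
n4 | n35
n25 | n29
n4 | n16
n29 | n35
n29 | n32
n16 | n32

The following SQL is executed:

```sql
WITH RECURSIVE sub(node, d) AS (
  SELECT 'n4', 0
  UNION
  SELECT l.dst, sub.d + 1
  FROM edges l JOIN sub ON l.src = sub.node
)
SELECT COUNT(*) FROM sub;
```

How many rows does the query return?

Base: (n4, d=0).
Iteration 1: edges from {n4} -> (n16, d=1), (n35, d=1).
Iteration 2: edges from {n16,n35} -> (n17, d=2), (n2, d=2), (n32, d=2). [UNION drops 1 duplicate row(s)]
Iteration 3: edges from {n17,n2,n32} -> (n36, d=3).
Iteration 4: no outgoing edges from {n36}; recursion stops.
Total rows emitted: 7.

7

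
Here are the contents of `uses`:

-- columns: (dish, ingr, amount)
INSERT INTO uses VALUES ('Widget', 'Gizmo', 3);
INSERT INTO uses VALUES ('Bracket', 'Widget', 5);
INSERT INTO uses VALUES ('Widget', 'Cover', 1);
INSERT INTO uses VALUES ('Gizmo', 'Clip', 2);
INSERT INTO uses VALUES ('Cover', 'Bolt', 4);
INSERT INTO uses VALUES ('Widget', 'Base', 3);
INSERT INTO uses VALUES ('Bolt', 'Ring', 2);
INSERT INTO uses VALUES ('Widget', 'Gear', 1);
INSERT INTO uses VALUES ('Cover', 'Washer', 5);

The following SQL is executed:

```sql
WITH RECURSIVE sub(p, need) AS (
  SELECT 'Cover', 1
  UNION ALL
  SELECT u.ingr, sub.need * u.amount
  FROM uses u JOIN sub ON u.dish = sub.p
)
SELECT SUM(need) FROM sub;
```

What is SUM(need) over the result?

18

Base: (Cover, need=1).
Iteration 1: components of {Cover} -> Bolt = 1*4 = 4, Washer = 1*5 = 5.
Iteration 2: components of {Bolt,Washer} -> Ring = 4*2 = 8.
Iteration 3: no further components; recursion stops.
SUM(need) = 1 + 5 + 4 + 8 = 18.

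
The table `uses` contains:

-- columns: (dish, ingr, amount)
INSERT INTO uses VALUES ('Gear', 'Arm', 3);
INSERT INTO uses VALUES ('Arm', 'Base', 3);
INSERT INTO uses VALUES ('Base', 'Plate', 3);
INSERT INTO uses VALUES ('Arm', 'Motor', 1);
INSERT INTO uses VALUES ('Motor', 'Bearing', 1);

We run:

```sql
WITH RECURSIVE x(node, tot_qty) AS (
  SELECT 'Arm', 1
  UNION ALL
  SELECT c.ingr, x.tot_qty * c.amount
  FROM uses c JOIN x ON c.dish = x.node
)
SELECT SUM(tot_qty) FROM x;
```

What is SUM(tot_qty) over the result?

Base: (Arm, tot_qty=1).
Iteration 1: components of {Arm} -> Base = 1*3 = 3, Motor = 1*1 = 1.
Iteration 2: components of {Base,Motor} -> Bearing = 1*1 = 1, Plate = 3*3 = 9.
Iteration 3: no further components; recursion stops.
SUM(tot_qty) = 1 + 3 + 1 + 9 + 1 = 15.

15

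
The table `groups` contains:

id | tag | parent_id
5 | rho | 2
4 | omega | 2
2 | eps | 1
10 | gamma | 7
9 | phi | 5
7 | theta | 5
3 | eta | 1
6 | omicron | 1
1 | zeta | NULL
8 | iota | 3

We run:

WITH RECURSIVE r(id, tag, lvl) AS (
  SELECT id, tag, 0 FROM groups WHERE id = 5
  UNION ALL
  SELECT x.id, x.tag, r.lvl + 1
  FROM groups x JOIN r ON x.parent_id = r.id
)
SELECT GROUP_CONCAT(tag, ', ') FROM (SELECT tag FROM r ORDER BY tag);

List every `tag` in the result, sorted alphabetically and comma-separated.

gamma, phi, rho, theta

Base: id=5 (rho) at lvl 0.
Iteration 1: rows with parent_id in {5} -> theta (id 7, lvl 1), phi (id 9, lvl 1).
Iteration 2: rows with parent_id in {7,9} -> gamma (id 10, lvl 2).
Iteration 3: no rows with parent_id in {10}; recursion stops.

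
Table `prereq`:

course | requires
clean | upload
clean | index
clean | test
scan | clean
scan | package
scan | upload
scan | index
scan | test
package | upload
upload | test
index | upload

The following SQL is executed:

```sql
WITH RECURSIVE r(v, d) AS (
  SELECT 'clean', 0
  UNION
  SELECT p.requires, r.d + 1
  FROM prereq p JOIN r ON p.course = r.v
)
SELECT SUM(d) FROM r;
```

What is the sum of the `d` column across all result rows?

Base: (clean, d=0).
Iteration 1: edges from {clean} -> (index, d=1), (test, d=1), (upload, d=1).
Iteration 2: edges from {index,test,upload} -> (test, d=2), (upload, d=2).
Iteration 3: edges from {test,upload} -> (test, d=3).
Iteration 4: no outgoing edges from {test}; recursion stops.
SUM(d) = 0 + 1 + 1 + 1 + 2 + 2 + 3 = 10.

10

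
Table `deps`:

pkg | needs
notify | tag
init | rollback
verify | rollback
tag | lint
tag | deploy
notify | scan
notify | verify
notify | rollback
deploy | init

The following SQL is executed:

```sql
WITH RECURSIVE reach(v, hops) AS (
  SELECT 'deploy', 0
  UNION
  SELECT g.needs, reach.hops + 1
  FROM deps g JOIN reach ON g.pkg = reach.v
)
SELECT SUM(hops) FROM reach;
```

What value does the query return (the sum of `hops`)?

Base: (deploy, hops=0).
Iteration 1: edges from {deploy} -> (init, hops=1).
Iteration 2: edges from {init} -> (rollback, hops=2).
Iteration 3: no outgoing edges from {rollback}; recursion stops.
SUM(hops) = 0 + 1 + 2 = 3.

3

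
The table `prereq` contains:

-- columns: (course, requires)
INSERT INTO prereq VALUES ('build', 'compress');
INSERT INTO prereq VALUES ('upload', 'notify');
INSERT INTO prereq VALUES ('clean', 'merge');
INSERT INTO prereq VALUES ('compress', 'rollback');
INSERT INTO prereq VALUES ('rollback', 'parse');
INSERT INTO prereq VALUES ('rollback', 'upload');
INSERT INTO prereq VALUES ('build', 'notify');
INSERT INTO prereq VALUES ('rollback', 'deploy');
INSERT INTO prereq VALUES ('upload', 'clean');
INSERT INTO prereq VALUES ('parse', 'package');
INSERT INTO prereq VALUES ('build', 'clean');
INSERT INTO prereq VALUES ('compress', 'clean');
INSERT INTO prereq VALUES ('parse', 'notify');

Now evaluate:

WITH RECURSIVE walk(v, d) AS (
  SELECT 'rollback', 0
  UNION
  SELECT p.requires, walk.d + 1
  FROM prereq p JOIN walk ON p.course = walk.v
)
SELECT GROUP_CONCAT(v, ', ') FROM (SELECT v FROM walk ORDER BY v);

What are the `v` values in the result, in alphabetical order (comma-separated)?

Base: (rollback, d=0).
Iteration 1: edges from {rollback} -> (deploy, d=1), (parse, d=1), (upload, d=1).
Iteration 2: edges from {deploy,parse,upload} -> (clean, d=2), (notify, d=2), (package, d=2). [UNION drops 1 duplicate row(s)]
Iteration 3: edges from {clean,notify,package} -> (merge, d=3).
Iteration 4: no outgoing edges from {merge}; recursion stops.

clean, deploy, merge, notify, package, parse, rollback, upload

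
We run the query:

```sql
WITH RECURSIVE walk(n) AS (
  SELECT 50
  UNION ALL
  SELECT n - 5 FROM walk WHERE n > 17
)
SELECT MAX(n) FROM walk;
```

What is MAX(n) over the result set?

50

Base: n=50.
Iteration 1: 50 > 17 holds -> n = 50 - 5 = 45.
Iteration 2: 45 > 17 holds -> n = 45 - 5 = 40.
Iteration 3: 40 > 17 holds -> n = 40 - 5 = 35.
Iteration 4: 35 > 17 holds -> n = 35 - 5 = 30.
Iteration 5: 30 > 17 holds -> n = 30 - 5 = 25.
Iteration 6: 25 > 17 holds -> n = 25 - 5 = 20.
Iteration 7: 20 > 17 holds -> n = 20 - 5 = 15.
Iteration 8: 15 > 17 fails; recursion stops.
n values: 50, 45, 40, 35, 30, 25, 20, 15; the maximum is 50.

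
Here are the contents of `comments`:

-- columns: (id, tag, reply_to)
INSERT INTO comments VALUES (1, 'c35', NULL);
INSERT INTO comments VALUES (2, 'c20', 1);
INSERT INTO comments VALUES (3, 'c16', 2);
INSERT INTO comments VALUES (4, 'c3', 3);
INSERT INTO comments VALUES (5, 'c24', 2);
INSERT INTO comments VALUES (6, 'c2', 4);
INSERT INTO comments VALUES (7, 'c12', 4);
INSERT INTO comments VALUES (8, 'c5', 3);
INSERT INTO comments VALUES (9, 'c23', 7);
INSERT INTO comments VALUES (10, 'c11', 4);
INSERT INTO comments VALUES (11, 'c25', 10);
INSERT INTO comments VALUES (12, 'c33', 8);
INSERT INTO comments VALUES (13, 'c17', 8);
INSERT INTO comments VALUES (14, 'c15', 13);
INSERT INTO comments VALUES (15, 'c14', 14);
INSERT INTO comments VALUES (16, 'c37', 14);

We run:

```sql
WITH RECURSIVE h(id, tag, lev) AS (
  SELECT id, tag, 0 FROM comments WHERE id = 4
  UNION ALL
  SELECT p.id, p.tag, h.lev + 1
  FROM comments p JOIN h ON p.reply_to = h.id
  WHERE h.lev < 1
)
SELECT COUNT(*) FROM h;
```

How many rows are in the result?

Base: id=4 (c3) at lev 0.
Iteration 1: rows with reply_to in {4} -> c2 (id 6, lev 1), c12 (id 7, lev 1), c11 (id 10, lev 1).
Iteration 2: lev < 1 fails for all current rows; recursion stops.
Total rows emitted: 4.

4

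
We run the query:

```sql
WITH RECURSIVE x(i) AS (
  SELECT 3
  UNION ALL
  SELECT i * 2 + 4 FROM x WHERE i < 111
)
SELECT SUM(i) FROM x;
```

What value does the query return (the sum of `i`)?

Base: i=3.
Iteration 1: 3 < 111 holds -> i = 3 * 2 + 4 = 10.
Iteration 2: 10 < 111 holds -> i = 10 * 2 + 4 = 24.
Iteration 3: 24 < 111 holds -> i = 24 * 2 + 4 = 52.
Iteration 4: 52 < 111 holds -> i = 52 * 2 + 4 = 108.
Iteration 5: 108 < 111 holds -> i = 108 * 2 + 4 = 220.
Iteration 6: 220 < 111 fails; recursion stops.
SUM(i) = 3 + 10 + 24 + 52 + 108 + 220 = 417.

417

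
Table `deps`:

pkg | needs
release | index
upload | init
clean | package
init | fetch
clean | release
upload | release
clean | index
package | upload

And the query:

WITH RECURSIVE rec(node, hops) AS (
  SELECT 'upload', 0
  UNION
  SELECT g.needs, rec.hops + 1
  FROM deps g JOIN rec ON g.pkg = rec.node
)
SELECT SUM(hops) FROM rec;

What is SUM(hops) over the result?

6

Base: (upload, hops=0).
Iteration 1: edges from {upload} -> (init, hops=1), (release, hops=1).
Iteration 2: edges from {init,release} -> (fetch, hops=2), (index, hops=2).
Iteration 3: no outgoing edges from {fetch,index}; recursion stops.
SUM(hops) = 0 + 1 + 1 + 2 + 2 = 6.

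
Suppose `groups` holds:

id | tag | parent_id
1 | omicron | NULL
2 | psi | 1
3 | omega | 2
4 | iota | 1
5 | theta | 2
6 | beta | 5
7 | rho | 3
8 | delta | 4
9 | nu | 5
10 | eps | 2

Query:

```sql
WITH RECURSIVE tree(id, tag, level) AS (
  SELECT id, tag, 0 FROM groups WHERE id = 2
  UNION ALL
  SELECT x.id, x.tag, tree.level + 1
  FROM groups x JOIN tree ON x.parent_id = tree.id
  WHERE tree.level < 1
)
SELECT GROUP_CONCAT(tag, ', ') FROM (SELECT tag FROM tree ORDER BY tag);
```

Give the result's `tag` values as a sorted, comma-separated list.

Base: id=2 (psi) at level 0.
Iteration 1: rows with parent_id in {2} -> omega (id 3, level 1), theta (id 5, level 1), eps (id 10, level 1).
Iteration 2: level < 1 fails for all current rows; recursion stops.

eps, omega, psi, theta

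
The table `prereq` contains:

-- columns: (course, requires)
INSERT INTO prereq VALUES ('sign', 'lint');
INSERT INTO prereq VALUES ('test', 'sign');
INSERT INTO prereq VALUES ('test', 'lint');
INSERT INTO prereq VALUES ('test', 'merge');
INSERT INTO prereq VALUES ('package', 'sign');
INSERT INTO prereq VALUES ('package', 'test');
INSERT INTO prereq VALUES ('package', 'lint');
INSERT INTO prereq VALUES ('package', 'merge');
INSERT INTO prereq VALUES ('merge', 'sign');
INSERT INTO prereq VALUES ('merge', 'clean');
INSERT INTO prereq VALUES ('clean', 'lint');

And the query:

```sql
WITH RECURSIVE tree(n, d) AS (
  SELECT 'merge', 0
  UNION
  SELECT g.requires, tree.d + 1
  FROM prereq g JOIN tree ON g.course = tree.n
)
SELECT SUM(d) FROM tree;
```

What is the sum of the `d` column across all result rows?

4

Base: (merge, d=0).
Iteration 1: edges from {merge} -> (clean, d=1), (sign, d=1).
Iteration 2: edges from {clean,sign} -> (lint, d=2). [UNION drops 1 duplicate row(s)]
Iteration 3: no outgoing edges from {lint}; recursion stops.
SUM(d) = 0 + 1 + 1 + 2 = 4.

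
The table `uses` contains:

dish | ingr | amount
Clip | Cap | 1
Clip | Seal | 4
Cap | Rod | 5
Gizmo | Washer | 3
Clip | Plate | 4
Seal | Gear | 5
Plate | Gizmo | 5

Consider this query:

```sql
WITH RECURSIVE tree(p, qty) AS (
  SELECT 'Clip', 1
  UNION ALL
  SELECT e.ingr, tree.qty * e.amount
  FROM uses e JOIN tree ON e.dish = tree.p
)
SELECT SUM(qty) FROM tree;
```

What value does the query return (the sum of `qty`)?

115

Base: (Clip, qty=1).
Iteration 1: components of {Clip} -> Cap = 1*1 = 1, Plate = 1*4 = 4, Seal = 1*4 = 4.
Iteration 2: components of {Cap,Plate,Seal} -> Gear = 4*5 = 20, Gizmo = 4*5 = 20, Rod = 1*5 = 5.
Iteration 3: components of {Gear,Gizmo,Rod} -> Washer = 20*3 = 60.
Iteration 4: no further components; recursion stops.
SUM(qty) = 1 + 1 + 4 + 4 + 5 + 20 + 20 + 60 = 115.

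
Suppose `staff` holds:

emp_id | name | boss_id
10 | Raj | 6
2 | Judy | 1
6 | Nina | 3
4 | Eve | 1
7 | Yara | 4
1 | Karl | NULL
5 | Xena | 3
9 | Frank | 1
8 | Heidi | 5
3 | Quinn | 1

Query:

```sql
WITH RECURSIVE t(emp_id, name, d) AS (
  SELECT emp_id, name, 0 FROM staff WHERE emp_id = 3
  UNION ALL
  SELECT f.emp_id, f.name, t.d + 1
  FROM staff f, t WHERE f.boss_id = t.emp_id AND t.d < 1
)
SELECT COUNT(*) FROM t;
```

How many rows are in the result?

Base: emp_id=3 (Quinn) at d 0.
Iteration 1: rows with boss_id in {3} -> Xena (id 5, d 1), Nina (id 6, d 1).
Iteration 2: d < 1 fails for all current rows; recursion stops.
Total rows emitted: 3.

3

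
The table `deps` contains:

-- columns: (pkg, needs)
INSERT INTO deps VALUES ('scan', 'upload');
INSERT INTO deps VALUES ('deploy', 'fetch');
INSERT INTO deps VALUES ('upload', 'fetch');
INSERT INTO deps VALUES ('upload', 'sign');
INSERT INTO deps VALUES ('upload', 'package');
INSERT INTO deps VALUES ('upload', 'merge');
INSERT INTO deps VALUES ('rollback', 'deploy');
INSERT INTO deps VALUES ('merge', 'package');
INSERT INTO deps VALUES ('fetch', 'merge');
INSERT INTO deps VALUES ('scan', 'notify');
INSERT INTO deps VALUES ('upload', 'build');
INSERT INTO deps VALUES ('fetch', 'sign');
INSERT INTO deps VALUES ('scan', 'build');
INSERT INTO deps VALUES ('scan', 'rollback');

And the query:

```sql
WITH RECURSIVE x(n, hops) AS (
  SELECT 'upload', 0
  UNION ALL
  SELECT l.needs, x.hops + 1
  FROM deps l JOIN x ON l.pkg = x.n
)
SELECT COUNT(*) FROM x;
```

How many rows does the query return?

Base: (upload, hops=0).
Iteration 1: edges from {upload} -> (build, hops=1), (fetch, hops=1), (merge, hops=1), (package, hops=1), (sign, hops=1).
Iteration 2: edges from {build,fetch,merge,package,sign} -> (merge, hops=2), (package, hops=2), (sign, hops=2).
Iteration 3: edges from {merge,package,sign} -> (package, hops=3).
Iteration 4: no outgoing edges from {package}; recursion stops.
Total rows emitted: 10.

10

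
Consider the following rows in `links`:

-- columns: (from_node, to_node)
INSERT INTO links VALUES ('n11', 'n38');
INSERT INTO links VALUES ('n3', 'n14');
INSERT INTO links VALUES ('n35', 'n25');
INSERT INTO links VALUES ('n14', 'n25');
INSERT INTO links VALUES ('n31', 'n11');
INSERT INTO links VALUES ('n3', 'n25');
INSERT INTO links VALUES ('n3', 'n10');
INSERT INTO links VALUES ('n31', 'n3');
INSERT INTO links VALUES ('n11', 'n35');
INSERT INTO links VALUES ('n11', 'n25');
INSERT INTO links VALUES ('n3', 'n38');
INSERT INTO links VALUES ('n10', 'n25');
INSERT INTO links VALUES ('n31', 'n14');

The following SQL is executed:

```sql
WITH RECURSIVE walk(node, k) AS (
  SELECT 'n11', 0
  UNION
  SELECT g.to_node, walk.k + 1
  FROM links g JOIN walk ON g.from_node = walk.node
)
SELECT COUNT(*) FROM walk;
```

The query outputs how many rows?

Base: (n11, k=0).
Iteration 1: edges from {n11} -> (n25, k=1), (n35, k=1), (n38, k=1).
Iteration 2: edges from {n25,n35,n38} -> (n25, k=2).
Iteration 3: no outgoing edges from {n25}; recursion stops.
Total rows emitted: 5.

5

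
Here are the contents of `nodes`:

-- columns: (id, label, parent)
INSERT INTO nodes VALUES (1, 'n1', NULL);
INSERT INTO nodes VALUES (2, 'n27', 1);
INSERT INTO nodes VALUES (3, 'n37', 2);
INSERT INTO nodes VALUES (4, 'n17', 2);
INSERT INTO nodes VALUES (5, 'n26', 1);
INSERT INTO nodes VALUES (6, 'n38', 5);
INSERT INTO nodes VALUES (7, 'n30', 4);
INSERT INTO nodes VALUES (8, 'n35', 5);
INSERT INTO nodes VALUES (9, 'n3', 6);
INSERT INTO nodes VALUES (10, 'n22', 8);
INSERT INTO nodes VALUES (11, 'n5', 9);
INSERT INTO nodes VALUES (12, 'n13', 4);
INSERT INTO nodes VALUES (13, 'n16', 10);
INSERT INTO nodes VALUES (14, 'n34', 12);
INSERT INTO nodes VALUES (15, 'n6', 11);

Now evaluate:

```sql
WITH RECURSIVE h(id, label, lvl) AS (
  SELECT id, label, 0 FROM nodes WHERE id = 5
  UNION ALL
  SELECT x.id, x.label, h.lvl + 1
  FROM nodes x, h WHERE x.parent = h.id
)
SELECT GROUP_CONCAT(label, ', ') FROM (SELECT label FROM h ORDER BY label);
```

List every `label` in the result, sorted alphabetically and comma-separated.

n16, n22, n26, n3, n35, n38, n5, n6

Base: id=5 (n26) at lvl 0.
Iteration 1: rows with parent in {5} -> n38 (id 6, lvl 1), n35 (id 8, lvl 1).
Iteration 2: rows with parent in {6,8} -> n3 (id 9, lvl 2), n22 (id 10, lvl 2).
Iteration 3: rows with parent in {9,10} -> n5 (id 11, lvl 3), n16 (id 13, lvl 3).
Iteration 4: rows with parent in {11,13} -> n6 (id 15, lvl 4).
Iteration 5: no rows with parent in {15}; recursion stops.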